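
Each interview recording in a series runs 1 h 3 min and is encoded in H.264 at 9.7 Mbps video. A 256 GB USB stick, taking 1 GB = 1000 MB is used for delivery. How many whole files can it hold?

55

1 h 3 min = 63 min = 3780 s
Per item: 9.700 Mbps × 3780 s = 36,666 Mb = 4,583 MB.
Capacity: 256 GB = 2,048,000 Mb; 55.86 items → 55 complete.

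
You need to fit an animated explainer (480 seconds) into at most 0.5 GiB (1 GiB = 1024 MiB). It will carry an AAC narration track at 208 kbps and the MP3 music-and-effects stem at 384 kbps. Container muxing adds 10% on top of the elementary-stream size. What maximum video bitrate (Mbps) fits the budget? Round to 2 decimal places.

7.54 Mbps

Budget: 0.5 GiB = 4295.0 Mb.
Stream payload after overhead: 4295.0 / 1.10 = 3904.5 Mb.
Total bitrate budget: 3904.5 Mb / 480 s = 8.134 Mbps.
Audio total: 208 + 384 = 592 kbps = 0.592 Mbps.
Video: 8.134 − 0.592 = 7.542 Mbps.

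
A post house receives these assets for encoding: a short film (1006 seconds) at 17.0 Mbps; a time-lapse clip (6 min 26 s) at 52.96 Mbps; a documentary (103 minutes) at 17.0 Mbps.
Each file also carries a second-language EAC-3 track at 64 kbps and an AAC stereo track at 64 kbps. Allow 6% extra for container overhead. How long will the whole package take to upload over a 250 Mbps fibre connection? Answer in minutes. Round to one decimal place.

10.1 minutes

Audio total: 64 + 64 = 128 kbps = 0.128 Mbps.
short film: 17.128 Mbps × 1006 s × 1.06 = 18264.6 Mb
time-lapse clip: 53.088 Mbps × 386 s × 1.06 = 21721.5 Mb
documentary: 17.128 Mbps × 6180 s × 1.06 = 112202.1 Mb
Total: 152188.2 Mb = 19023.5 MB.
At 250 Mbps: 152188.2 / 250 = 609 s ≈ 10.1 minutes.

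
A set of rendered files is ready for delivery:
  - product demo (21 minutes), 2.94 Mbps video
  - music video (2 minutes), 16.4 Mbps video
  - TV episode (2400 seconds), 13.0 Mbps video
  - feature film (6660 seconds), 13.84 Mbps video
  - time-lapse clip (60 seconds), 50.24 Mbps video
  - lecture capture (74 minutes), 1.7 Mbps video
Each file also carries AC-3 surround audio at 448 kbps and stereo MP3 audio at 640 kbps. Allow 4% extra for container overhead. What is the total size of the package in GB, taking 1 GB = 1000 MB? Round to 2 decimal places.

Audio total: 448 + 640 = 1088 kbps = 1.088 Mbps.
product demo: 4.028 Mbps × 1260 s × 1.04 = 5278.3 Mb
music video: 17.488 Mbps × 120 s × 1.04 = 2182.5 Mb
TV episode: 14.088 Mbps × 2400 s × 1.04 = 35163.6 Mb
feature film: 14.928 Mbps × 6660 s × 1.04 = 103397.3 Mb
time-lapse clip: 51.328 Mbps × 60 s × 1.04 = 3202.9 Mb
lecture capture: 2.788 Mbps × 4440 s × 1.04 = 12873.9 Mb
Total: 162098.5 Mb = 20262.3 MB.
= 20.26 GB.

20.26 GB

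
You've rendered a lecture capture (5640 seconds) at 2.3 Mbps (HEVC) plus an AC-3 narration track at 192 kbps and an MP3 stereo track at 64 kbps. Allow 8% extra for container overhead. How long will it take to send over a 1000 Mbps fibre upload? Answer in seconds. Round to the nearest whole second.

Audio total: 192 + 64 = 256 kbps = 0.256 Mbps.
Total bitrate: 2.556 Mbps.
File: 2.556 Mbps × 5640 s = 14415.8 Mb.
With 8% container overhead: ×1.08. → 15569.1 Mb.
At 1000 Mbps: 15569.1 / 1000 = 15.6 s ≈ 15.6 seconds.

16 seconds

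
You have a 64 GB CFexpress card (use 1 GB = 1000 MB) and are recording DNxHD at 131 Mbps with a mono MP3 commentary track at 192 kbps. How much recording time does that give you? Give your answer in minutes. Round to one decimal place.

Audio: 192 kbps = 0.192 Mbps.
Total bitrate: 131 + 0.192 = 131.192 Mbps.
Capacity: 64 GB = 512,000 Mb.
Recording time: 512,000 / 131.192 = 3,903 s ≈ 65.0 minutes.

65.0 minutes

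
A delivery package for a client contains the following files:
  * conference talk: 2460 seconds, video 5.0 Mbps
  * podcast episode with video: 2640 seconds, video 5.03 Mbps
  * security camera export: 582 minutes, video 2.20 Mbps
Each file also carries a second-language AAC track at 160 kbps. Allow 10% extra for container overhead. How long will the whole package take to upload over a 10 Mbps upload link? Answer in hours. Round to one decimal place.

Audio: 160 kbps = 0.160 Mbps.
conference talk: 5.160 Mbps × 2460 s × 1.10 = 13963.0 Mb
podcast episode with video: 5.190 Mbps × 2640 s × 1.10 = 15071.8 Mb
security camera export: 2.360 Mbps × 34920 s × 1.10 = 90652.3 Mb
Total: 119687.0 Mb = 14960.9 MB.
At 10 Mbps: 119687.0 / 10 = 11969 s ≈ 3.32 hours.

3.3 hours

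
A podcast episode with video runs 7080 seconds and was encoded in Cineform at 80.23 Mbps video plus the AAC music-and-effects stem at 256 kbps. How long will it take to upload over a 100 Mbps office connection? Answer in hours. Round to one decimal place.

Audio: 256 kbps = 0.256 Mbps.
Total bitrate: 80.486 Mbps.
File: 80.486 Mbps × 7080 s = 569840.9 Mb.
At 100 Mbps: 569840.9 / 100 = 5698.4 s ≈ 1.58 hours.

1.6 hours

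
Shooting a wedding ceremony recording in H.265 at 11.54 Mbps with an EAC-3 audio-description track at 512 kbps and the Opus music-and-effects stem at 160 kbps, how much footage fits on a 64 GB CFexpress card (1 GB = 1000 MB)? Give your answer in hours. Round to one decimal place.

11.6 hours

Audio total: 512 + 160 = 672 kbps = 0.672 Mbps.
Total bitrate: 11.54 + 0.672 = 12.212 Mbps.
Capacity: 64 GB = 512,000 Mb.
Recording time: 512,000 / 12.212 = 41,926 s ≈ 11.6 hours.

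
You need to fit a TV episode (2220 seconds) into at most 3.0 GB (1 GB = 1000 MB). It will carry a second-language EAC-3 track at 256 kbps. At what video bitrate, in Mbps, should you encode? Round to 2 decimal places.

Budget: 3.0 GB = 24000.0 Mb.
Total bitrate budget: 24000.0 Mb / 2220 s = 10.811 Mbps.
Audio: 256 kbps = 0.256 Mbps.
Video: 10.811 − 0.256 = 10.555 Mbps.

10.55 Mbps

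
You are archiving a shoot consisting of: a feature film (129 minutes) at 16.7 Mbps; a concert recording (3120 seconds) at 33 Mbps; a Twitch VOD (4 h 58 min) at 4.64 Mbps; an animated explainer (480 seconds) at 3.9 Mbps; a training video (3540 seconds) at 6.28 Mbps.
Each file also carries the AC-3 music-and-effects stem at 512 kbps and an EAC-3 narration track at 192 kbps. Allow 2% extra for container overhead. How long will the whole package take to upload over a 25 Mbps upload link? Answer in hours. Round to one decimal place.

Audio total: 512 + 192 = 704 kbps = 0.704 Mbps.
feature film: 17.404 Mbps × 7740 s × 1.02 = 137401.1 Mb
concert recording: 33.704 Mbps × 3120 s × 1.02 = 107259.6 Mb
Twitch VOD: 5.344 Mbps × 17880 s × 1.02 = 97461.7 Mb
animated explainer: 4.604 Mbps × 480 s × 1.02 = 2254.1 Mb
training video: 6.984 Mbps × 3540 s × 1.02 = 25217.8 Mb
Total: 369594.4 Mb = 46199.3 MB.
At 25 Mbps: 369594.4 / 25 = 14784 s ≈ 4.11 hours.

4.1 hours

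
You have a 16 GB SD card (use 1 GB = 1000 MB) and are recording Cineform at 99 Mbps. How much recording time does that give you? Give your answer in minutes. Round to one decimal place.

Capacity: 16 GB = 128,000 Mb.
Recording time: 128,000 / 99.000 = 1,293 s ≈ 21.5 minutes.

21.5 minutes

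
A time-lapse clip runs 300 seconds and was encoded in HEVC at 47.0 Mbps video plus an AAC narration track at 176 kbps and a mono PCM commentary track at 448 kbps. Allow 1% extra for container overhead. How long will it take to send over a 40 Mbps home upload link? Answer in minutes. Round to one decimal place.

Audio total: 176 + 448 = 624 kbps = 0.624 Mbps.
Total bitrate: 47.624 Mbps.
File: 47.624 Mbps × 300 s = 14287.2 Mb.
With 1% container overhead: ×1.01. → 14430.1 Mb.
At 40 Mbps: 14430.1 / 40 = 360.8 s ≈ 6.01 minutes.

6.0 minutes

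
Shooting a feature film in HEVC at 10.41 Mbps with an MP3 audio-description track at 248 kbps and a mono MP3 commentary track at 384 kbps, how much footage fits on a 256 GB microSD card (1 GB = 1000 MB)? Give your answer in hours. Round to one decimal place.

Audio total: 248 + 384 = 632 kbps = 0.632 Mbps.
Total bitrate: 10.41 + 0.632 = 11.042 Mbps.
Capacity: 256 GB = 2,048,000 Mb.
Recording time: 2,048,000 / 11.042 = 185,474 s ≈ 51.5 hours.

51.5 hours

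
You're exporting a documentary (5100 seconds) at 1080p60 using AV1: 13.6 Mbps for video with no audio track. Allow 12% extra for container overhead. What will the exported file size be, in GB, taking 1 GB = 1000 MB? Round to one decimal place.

9.7 GB

Total bitrate: 13.6 Mbps.
Stream data: 13.600 Mbps × 5100 s = 69360.0 Mb.
With 12% container overhead: ×1.12.
77,683 Mb ÷ 8 = 9,710 MB → 9.710 GB.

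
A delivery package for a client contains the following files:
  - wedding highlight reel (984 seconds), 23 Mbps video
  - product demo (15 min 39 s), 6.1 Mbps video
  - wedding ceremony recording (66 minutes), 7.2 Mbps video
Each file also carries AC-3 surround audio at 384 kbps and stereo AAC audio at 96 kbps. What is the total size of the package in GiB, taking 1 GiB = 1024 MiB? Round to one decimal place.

Audio total: 384 + 96 = 480 kbps = 0.480 Mbps.
wedding highlight reel: 23.480 Mbps × 984 s = 23104.3 Mb
product demo: 6.580 Mbps × 939 s = 6178.6 Mb
wedding ceremony recording: 7.680 Mbps × 3960 s = 30412.8 Mb
Total: 59695.7 Mb = 7462.0 MB.
= 6.949 GiB.

6.9 GiB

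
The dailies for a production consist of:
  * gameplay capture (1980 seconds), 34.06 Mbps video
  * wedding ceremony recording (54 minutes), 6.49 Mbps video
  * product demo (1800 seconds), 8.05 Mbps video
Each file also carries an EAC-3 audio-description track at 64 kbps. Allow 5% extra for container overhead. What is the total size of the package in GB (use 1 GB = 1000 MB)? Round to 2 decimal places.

13.57 GB

Audio: 64 kbps = 0.064 Mbps.
gameplay capture: 34.124 Mbps × 1980 s × 1.05 = 70943.8 Mb
wedding ceremony recording: 6.554 Mbps × 3240 s × 1.05 = 22296.7 Mb
product demo: 8.114 Mbps × 1800 s × 1.05 = 15335.5 Mb
Total: 108576.0 Mb = 13572.0 MB.
= 13.57 GB.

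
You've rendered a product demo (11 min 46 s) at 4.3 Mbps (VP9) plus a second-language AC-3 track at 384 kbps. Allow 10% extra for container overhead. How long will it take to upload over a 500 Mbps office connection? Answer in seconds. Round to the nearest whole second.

7 seconds

11 min 46 s = 706 s
Audio: 384 kbps = 0.384 Mbps.
Total bitrate: 4.684 Mbps.
File: 4.684 Mbps × 706 s = 3306.9 Mb.
With 10% container overhead: ×1.10. → 3637.6 Mb.
At 500 Mbps: 3637.6 / 500 = 7.3 s ≈ 7.28 seconds.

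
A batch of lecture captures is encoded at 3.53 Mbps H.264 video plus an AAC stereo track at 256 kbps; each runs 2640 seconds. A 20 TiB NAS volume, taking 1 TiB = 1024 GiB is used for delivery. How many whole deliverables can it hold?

Audio: 256 kbps = 0.256 Mbps.
Total bitrate: 3.786 Mbps.
Per item: 3.786 Mbps × 2640 s = 9,995 Mb = 1,249 MB.
Capacity: 20 TiB = 175,921,860 Mb; 17600.92 items → 17600 complete.

17600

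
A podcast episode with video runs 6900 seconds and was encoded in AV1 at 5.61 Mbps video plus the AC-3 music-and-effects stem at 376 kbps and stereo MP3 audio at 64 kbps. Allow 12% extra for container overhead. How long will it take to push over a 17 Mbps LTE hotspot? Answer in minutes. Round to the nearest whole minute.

Audio total: 376 + 64 = 440 kbps = 0.440 Mbps.
Total bitrate: 6.050 Mbps.
File: 6.050 Mbps × 6900 s = 41745.0 Mb.
With 12% container overhead: ×1.12. → 46754.4 Mb.
At 17 Mbps: 46754.4 / 17 = 2750.3 s ≈ 45.8 minutes.

46 minutes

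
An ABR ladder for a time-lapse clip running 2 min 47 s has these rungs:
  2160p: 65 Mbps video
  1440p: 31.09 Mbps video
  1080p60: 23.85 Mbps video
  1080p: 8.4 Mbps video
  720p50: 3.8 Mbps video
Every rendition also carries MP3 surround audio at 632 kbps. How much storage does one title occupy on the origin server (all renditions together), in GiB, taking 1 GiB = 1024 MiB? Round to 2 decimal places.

2.63 GiB

2 min 47 s = 167 s
Audio: 632 kbps = 0.632 Mbps.
Sum of rendition bitrates: (65+0.632) + (31.09+0.632) + (23.85+0.632) + (8.4+0.632) + (3.8+0.632) = 135.300 Mbps.
× 167 s = 22,595 Mb = 2,824 MB = 2.630 GiB.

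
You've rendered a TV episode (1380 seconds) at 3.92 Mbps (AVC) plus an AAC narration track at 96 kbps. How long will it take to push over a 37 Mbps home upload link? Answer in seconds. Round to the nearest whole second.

Audio: 96 kbps = 0.096 Mbps.
Total bitrate: 4.016 Mbps.
File: 4.016 Mbps × 1380 s = 5542.1 Mb.
At 37 Mbps: 5542.1 / 37 = 149.8 s ≈ 150 seconds.

150 seconds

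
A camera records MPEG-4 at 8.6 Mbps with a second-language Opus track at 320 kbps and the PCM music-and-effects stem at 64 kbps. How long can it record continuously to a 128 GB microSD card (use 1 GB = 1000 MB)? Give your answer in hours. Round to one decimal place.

31.7 hours

Audio total: 320 + 64 = 384 kbps = 0.384 Mbps.
Total bitrate: 8.6 + 0.384 = 8.984 Mbps.
Capacity: 128 GB = 1,024,000 Mb.
Recording time: 1,024,000 / 8.984 = 113,980 s ≈ 31.7 hours.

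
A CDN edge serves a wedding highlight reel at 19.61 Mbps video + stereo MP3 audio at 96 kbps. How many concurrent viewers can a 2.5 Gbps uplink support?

Audio: 96 kbps = 0.096 Mbps.
Per-viewer media rate: 19.706 Mbps.
2.5 Gbps = 2,500 Mbps; 2,500 / 19.706 = 126.86 → 126 viewers.

126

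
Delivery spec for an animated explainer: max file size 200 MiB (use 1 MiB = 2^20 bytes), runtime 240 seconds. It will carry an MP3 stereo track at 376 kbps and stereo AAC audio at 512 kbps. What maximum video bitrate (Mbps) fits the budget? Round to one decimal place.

6.1 Mbps

Budget: 200 MiB = 1677.7 Mb.
Total bitrate budget: 1677.7 Mb / 240 s = 6.991 Mbps.
Audio total: 376 + 512 = 888 kbps = 0.888 Mbps.
Video: 6.991 − 0.888 = 6.103 Mbps.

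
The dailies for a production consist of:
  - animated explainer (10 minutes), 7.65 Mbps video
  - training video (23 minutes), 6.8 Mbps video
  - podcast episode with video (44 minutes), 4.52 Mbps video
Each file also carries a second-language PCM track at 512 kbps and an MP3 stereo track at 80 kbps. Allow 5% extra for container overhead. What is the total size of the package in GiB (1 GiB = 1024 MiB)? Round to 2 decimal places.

3.50 GiB

Audio total: 512 + 80 = 592 kbps = 0.592 Mbps.
animated explainer: 8.242 Mbps × 600 s × 1.05 = 5192.5 Mb
training video: 7.392 Mbps × 1380 s × 1.05 = 10711.0 Mb
podcast episode with video: 5.112 Mbps × 2640 s × 1.05 = 14170.5 Mb
Total: 30073.9 Mb = 3759.2 MB.
= 3.501 GiB.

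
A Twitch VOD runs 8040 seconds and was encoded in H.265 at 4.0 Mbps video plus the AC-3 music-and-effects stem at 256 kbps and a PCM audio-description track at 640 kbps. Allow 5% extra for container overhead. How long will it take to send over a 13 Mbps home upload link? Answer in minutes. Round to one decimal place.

53.0 minutes

Audio total: 256 + 640 = 896 kbps = 0.896 Mbps.
Total bitrate: 4.896 Mbps.
File: 4.896 Mbps × 8040 s = 39363.8 Mb.
With 5% container overhead: ×1.05. → 41332.0 Mb.
At 13 Mbps: 41332.0 / 13 = 3179.4 s ≈ 53 minutes.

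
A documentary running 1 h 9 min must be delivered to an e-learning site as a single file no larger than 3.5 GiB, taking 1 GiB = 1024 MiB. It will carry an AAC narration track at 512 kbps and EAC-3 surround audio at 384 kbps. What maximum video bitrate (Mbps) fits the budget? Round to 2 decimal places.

Budget: 3.5 GiB = 30064.8 Mb.
1 h 9 min = 69 min = 4140 s
Total bitrate budget: 30064.8 Mb / 4140 s = 7.262 Mbps.
Audio total: 512 + 384 = 896 kbps = 0.896 Mbps.
Video: 7.262 − 0.896 = 6.366 Mbps.

6.37 Mbps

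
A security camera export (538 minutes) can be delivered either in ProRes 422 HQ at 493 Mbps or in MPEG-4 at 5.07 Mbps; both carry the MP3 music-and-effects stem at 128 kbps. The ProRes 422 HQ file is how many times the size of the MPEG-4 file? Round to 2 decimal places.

538 min = 32280 s
Audio: 128 kbps = 0.128 Mbps.
ProRes 422 HQ: 493.128 Mbps × 32280 s = 15918171.8 Mb = 1989.771 GB.
MPEG-4: 5.198 Mbps × 32280 s = 167791.4 Mb = 20.974 GB.
Ratio: 1989.771 / 20.974 = 94.869.

94.87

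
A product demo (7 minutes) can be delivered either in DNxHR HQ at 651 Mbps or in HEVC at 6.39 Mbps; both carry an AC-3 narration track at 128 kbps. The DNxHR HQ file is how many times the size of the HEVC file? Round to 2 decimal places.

99.90

7 min = 420 s
Audio: 128 kbps = 0.128 Mbps.
DNxHR HQ: 651.128 Mbps × 420 s = 273473.8 Mb = 34.184 GB.
HEVC: 6.518 Mbps × 420 s = 2737.6 Mb = 0.342 GB.
Ratio: 34.184 / 0.342 = 99.897.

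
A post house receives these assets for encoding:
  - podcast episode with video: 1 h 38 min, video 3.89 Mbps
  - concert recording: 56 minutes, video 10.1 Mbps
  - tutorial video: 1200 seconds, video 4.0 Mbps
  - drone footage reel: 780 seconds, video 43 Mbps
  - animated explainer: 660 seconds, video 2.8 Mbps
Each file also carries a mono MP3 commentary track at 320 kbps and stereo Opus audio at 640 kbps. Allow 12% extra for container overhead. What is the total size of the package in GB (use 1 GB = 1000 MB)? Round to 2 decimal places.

15.18 GB

Audio total: 320 + 640 = 960 kbps = 0.960 Mbps.
podcast episode with video: 4.850 Mbps × 5880 s × 1.12 = 31940.2 Mb
concert recording: 11.060 Mbps × 3360 s × 1.12 = 41621.0 Mb
tutorial video: 4.960 Mbps × 1200 s × 1.12 = 6666.2 Mb
drone footage reel: 43.960 Mbps × 780 s × 1.12 = 38403.5 Mb
animated explainer: 3.760 Mbps × 660 s × 1.12 = 2779.4 Mb
Total: 121410.2 Mb = 15176.3 MB.
= 15.18 GB.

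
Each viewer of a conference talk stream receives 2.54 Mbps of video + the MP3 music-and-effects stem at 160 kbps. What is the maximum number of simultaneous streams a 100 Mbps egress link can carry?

37

Audio: 160 kbps = 0.160 Mbps.
Per-viewer media rate: 2.700 Mbps.
100 Mbps = 100.0 Mbps; 100.0 / 2.700 = 37.04 → 37 viewers.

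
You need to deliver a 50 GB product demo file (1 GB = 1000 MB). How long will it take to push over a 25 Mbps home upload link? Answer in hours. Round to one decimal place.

4.4 hours

File: 50 GB = 400000.0 Mb.
At 25 Mbps: 400000.0 / 25 = 16000.0 s ≈ 4.44 hours.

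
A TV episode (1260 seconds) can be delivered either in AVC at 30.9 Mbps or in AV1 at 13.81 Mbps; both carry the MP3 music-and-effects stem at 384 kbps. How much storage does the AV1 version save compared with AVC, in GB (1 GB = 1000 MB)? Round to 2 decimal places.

Audio: 384 kbps = 0.384 Mbps.
AVC: 31.284 Mbps × 1260 s = 39417.8 Mb = 4.927 GB.
AV1: 14.194 Mbps × 1260 s = 17884.4 Mb = 2.236 GB.
Saving: 4.927 − 2.236 = 2.692 GB.

2.69 GB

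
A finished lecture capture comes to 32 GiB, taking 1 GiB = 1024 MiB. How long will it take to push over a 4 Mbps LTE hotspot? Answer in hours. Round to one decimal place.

19.1 hours

File: 32 GiB = 274877.9 Mb.
At 4 Mbps: 274877.9 / 4 = 68719.5 s ≈ 19.1 hours.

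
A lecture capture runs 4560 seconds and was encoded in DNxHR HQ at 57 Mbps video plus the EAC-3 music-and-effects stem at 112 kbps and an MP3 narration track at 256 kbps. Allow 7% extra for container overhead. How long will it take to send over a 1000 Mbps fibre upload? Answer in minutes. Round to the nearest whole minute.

Audio total: 112 + 256 = 368 kbps = 0.368 Mbps.
Total bitrate: 57.368 Mbps.
File: 57.368 Mbps × 4560 s = 261598.1 Mb.
With 7% container overhead: ×1.07. → 279909.9 Mb.
At 1000 Mbps: 279909.9 / 1000 = 279.9 s ≈ 4.67 minutes.

5 minutes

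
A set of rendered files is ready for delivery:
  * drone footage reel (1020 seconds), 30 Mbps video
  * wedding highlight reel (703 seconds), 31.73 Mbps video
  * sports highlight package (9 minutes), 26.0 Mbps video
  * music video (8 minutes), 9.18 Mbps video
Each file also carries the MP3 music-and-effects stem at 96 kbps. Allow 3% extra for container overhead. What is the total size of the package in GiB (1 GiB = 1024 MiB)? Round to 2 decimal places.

Audio: 96 kbps = 0.096 Mbps.
drone footage reel: 30.096 Mbps × 1020 s × 1.03 = 31618.9 Mb
wedding highlight reel: 31.826 Mbps × 703 s × 1.03 = 23044.9 Mb
sports highlight package: 26.096 Mbps × 540 s × 1.03 = 14514.6 Mb
music video: 9.276 Mbps × 480 s × 1.03 = 4586.1 Mb
Total: 73764.4 Mb = 9220.5 MB.
= 8.587 GiB.

8.59 GiB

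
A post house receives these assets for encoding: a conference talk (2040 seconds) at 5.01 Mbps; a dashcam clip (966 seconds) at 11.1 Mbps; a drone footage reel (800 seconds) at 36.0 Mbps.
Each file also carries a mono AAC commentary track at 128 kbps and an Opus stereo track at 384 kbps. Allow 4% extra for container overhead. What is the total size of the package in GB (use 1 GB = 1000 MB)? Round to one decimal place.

6.7 GB

Audio total: 128 + 384 = 512 kbps = 0.512 Mbps.
conference talk: 5.522 Mbps × 2040 s × 1.04 = 11715.5 Mb
dashcam clip: 11.612 Mbps × 966 s × 1.04 = 11665.9 Mb
drone footage reel: 36.512 Mbps × 800 s × 1.04 = 30378.0 Mb
Total: 53759.3 Mb = 6719.9 MB.
= 6.720 GB.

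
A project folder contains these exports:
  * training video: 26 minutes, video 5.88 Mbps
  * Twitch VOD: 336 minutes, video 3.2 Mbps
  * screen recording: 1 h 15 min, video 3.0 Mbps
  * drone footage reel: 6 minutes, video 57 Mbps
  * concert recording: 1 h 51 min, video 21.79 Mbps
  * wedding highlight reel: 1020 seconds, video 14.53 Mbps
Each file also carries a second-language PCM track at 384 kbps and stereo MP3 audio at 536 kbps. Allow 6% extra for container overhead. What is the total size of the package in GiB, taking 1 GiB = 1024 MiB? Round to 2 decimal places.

36.92 GiB

Audio total: 384 + 536 = 920 kbps = 0.920 Mbps.
training video: 6.800 Mbps × 1560 s × 1.06 = 11244.5 Mb
Twitch VOD: 4.120 Mbps × 20160 s × 1.06 = 88042.8 Mb
screen recording: 3.920 Mbps × 4500 s × 1.06 = 18698.4 Mb
drone footage reel: 57.920 Mbps × 360 s × 1.06 = 22102.3 Mb
concert recording: 22.710 Mbps × 6660 s × 1.06 = 160323.5 Mb
wedding highlight reel: 15.450 Mbps × 1020 s × 1.06 = 16704.5 Mb
Total: 317116.0 Mb = 39639.5 MB.
= 36.92 GiB.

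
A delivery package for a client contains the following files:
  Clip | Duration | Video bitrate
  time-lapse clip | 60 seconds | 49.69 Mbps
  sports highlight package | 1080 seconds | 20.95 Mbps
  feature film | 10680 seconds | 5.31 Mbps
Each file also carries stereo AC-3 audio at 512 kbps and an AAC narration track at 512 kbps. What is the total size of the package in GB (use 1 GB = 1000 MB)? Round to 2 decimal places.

Audio total: 512 + 512 = 1024 kbps = 1.024 Mbps.
time-lapse clip: 50.714 Mbps × 60 s = 3042.8 Mb
sports highlight package: 21.974 Mbps × 1080 s = 23731.9 Mb
feature film: 6.334 Mbps × 10680 s = 67647.1 Mb
Total: 94421.9 Mb = 11802.7 MB.
= 11.80 GB.

11.80 GB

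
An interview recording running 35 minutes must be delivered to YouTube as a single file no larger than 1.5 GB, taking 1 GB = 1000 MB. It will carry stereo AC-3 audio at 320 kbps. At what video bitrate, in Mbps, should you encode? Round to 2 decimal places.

Budget: 1.5 GB = 12000.0 Mb.
35 min = 2100 s
Total bitrate budget: 12000.0 Mb / 2100 s = 5.714 Mbps.
Audio: 320 kbps = 0.320 Mbps.
Video: 5.714 − 0.320 = 5.394 Mbps.

5.39 Mbps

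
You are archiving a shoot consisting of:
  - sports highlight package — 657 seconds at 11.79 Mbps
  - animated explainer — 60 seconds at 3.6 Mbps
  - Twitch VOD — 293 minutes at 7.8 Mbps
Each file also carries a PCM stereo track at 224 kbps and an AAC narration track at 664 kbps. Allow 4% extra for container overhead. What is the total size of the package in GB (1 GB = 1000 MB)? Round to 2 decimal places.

Audio total: 224 + 664 = 888 kbps = 0.888 Mbps.
sports highlight package: 12.678 Mbps × 657 s × 1.04 = 8662.6 Mb
animated explainer: 4.488 Mbps × 60 s × 1.04 = 280.1 Mb
Twitch VOD: 8.688 Mbps × 17580 s × 1.04 = 158844.4 Mb
Total: 167787.1 Mb = 20973.4 MB.
= 20.97 GB.

20.97 GB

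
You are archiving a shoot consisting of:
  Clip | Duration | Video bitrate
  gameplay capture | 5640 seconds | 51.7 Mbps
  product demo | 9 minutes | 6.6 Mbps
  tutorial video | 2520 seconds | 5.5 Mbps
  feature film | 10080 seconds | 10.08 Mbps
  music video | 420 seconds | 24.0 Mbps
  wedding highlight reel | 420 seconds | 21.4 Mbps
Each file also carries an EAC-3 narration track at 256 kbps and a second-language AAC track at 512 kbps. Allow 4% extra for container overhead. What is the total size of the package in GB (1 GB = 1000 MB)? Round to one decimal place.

57.8 GB

Audio total: 256 + 512 = 768 kbps = 0.768 Mbps.
gameplay capture: 52.468 Mbps × 5640 s × 1.04 = 307756.3 Mb
product demo: 7.368 Mbps × 540 s × 1.04 = 4137.9 Mb
tutorial video: 6.268 Mbps × 2520 s × 1.04 = 16427.2 Mb
feature film: 10.848 Mbps × 10080 s × 1.04 = 113721.8 Mb
music video: 24.768 Mbps × 420 s × 1.04 = 10818.7 Mb
wedding highlight reel: 22.168 Mbps × 420 s × 1.04 = 9683.0 Mb
Total: 462544.7 Mb = 57818.1 MB.
= 57.82 GB.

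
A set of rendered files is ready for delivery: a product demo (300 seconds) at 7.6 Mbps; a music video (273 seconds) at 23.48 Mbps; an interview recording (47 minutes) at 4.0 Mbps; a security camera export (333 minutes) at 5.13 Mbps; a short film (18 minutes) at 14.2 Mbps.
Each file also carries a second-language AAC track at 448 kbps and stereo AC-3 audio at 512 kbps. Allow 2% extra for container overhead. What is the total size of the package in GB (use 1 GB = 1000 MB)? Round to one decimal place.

20.6 GB

Audio total: 448 + 512 = 960 kbps = 0.960 Mbps.
product demo: 8.560 Mbps × 300 s × 1.02 = 2619.4 Mb
music video: 24.440 Mbps × 273 s × 1.02 = 6805.6 Mb
interview recording: 4.960 Mbps × 2820 s × 1.02 = 14266.9 Mb
security camera export: 6.090 Mbps × 19980 s × 1.02 = 124111.8 Mb
short film: 15.160 Mbps × 1080 s × 1.02 = 16700.3 Mb
Total: 164503.9 Mb = 20563.0 MB.
= 20.56 GB.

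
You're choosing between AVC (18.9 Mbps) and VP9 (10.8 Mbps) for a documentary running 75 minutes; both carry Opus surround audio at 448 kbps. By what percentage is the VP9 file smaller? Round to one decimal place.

75 min = 4500 s
Audio: 448 kbps = 0.448 Mbps.
AVC: 19.348 Mbps × 4500 s = 87066.0 Mb = 10.136 GiB.
VP9: 11.248 Mbps × 4500 s = 50616.0 Mb = 5.892 GiB.
Reduction: (1 − 5.892/10.136) × 100 = 41.86%.

41.9%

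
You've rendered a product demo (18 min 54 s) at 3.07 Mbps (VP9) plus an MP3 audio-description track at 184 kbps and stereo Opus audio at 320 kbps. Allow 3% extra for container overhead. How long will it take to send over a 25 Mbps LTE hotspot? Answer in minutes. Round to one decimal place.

2.8 minutes

18 min 54 s = 1134 s
Audio total: 184 + 320 = 504 kbps = 0.504 Mbps.
Total bitrate: 3.574 Mbps.
File: 3.574 Mbps × 1134 s = 4052.9 Mb.
With 3% container overhead: ×1.03. → 4174.5 Mb.
At 25 Mbps: 4174.5 / 25 = 167.0 s ≈ 2.78 minutes.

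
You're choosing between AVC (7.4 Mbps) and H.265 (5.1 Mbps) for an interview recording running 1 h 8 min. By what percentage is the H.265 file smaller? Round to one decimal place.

1 h 8 min = 68 min = 4080 s
AVC: 7.400 Mbps × 4080 s = 30192.0 Mb = 3.515 GiB.
H.265: 5.100 Mbps × 4080 s = 20808.0 Mb = 2.422 GiB.
Reduction: (1 − 2.422/3.515) × 100 = 31.08%.

31.1%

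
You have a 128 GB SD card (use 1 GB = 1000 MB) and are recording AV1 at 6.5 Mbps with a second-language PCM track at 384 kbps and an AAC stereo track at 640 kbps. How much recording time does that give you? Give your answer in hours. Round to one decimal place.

37.8 hours

Audio total: 384 + 640 = 1024 kbps = 1.024 Mbps.
Total bitrate: 6.5 + 1.024 = 7.524 Mbps.
Capacity: 128 GB = 1,024,000 Mb.
Recording time: 1,024,000 / 7.524 = 136,098 s ≈ 37.8 hours.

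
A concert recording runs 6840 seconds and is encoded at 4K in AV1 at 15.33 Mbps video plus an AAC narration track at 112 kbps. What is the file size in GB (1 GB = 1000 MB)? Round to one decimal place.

13.2 GB

Audio: 112 kbps = 0.112 Mbps.
Total bitrate: 15.33 + 0.112 = 15.442 Mbps.
Stream data: 15.442 Mbps × 6840 s = 105623.3 Mb.
105,623 Mb ÷ 8 = 13,203 MB → 13.20 GB.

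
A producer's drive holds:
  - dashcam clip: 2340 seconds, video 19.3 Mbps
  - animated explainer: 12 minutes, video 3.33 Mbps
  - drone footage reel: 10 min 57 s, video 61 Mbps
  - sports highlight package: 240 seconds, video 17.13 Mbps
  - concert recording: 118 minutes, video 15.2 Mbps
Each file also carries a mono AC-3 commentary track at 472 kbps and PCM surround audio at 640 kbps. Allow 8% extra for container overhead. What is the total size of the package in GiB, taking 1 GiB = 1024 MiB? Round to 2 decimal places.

Audio total: 472 + 640 = 1112 kbps = 1.112 Mbps.
dashcam clip: 20.412 Mbps × 2340 s × 1.08 = 51585.2 Mb
animated explainer: 4.442 Mbps × 720 s × 1.08 = 3454.1 Mb
drone footage reel: 62.112 Mbps × 657 s × 1.08 = 44072.2 Mb
sports highlight package: 18.242 Mbps × 240 s × 1.08 = 4728.3 Mb
concert recording: 16.312 Mbps × 7080 s × 1.08 = 124728.1 Mb
Total: 228567.9 Mb = 28571.0 MB.
= 26.61 GiB.

26.61 GiB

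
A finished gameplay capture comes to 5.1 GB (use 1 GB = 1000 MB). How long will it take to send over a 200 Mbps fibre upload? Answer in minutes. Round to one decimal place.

File: 5.1 GB = 40800.0 Mb.
At 200 Mbps: 40800.0 / 200 = 204.0 s ≈ 3.4 minutes.

3.4 minutes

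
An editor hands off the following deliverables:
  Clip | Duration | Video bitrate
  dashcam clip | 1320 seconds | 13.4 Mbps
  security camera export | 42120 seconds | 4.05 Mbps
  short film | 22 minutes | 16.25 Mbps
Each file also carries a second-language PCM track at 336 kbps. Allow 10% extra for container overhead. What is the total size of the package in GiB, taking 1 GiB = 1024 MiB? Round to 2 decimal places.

28.78 GiB

Audio: 336 kbps = 0.336 Mbps.
dashcam clip: 13.736 Mbps × 1320 s × 1.10 = 19944.7 Mb
security camera export: 4.386 Mbps × 42120 s × 1.10 = 203212.2 Mb
short film: 16.586 Mbps × 1320 s × 1.10 = 24082.9 Mb
Total: 247239.7 Mb = 30905.0 MB.
= 28.78 GiB.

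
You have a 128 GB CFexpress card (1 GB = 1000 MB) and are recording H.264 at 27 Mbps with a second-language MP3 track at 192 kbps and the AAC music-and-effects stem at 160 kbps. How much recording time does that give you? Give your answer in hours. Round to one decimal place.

10.4 hours

Audio total: 192 + 160 = 352 kbps = 0.352 Mbps.
Total bitrate: 27 + 0.352 = 27.352 Mbps.
Capacity: 128 GB = 1,024,000 Mb.
Recording time: 1,024,000 / 27.352 = 37,438 s ≈ 10.4 hours.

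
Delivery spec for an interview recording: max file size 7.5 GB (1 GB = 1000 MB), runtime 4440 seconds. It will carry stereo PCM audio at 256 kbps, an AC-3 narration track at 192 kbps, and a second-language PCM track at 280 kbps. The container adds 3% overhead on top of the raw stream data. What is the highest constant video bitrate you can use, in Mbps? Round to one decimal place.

12.4 Mbps

Budget: 7.5 GB = 60000.0 Mb.
Stream payload after overhead: 60000.0 / 1.03 = 58252.4 Mb.
Total bitrate budget: 58252.4 Mb / 4440 s = 13.120 Mbps.
Audio total: 256 + 192 + 280 = 728 kbps = 0.728 Mbps.
Video: 13.120 − 0.728 = 12.392 Mbps.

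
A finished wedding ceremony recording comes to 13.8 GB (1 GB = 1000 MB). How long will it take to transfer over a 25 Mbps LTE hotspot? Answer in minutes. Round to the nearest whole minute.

74 minutes

File: 13.8 GB = 110400.0 Mb.
At 25 Mbps: 110400.0 / 25 = 4416.0 s ≈ 73.6 minutes.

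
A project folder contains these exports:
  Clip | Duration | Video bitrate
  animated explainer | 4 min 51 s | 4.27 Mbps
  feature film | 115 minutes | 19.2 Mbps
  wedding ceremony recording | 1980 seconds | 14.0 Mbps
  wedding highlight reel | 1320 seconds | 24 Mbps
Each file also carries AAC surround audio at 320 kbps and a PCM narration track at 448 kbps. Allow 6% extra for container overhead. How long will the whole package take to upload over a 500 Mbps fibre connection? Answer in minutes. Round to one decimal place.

7.1 minutes

Audio total: 320 + 448 = 768 kbps = 0.768 Mbps.
animated explainer: 5.038 Mbps × 291 s × 1.06 = 1554.0 Mb
feature film: 19.968 Mbps × 6900 s × 1.06 = 146046.0 Mb
wedding ceremony recording: 14.768 Mbps × 1980 s × 1.06 = 30995.1 Mb
wedding highlight reel: 24.768 Mbps × 1320 s × 1.06 = 34655.4 Mb
Total: 213250.4 Mb = 26656.3 MB.
At 500 Mbps: 213250.4 / 500 = 427 s ≈ 7.11 minutes.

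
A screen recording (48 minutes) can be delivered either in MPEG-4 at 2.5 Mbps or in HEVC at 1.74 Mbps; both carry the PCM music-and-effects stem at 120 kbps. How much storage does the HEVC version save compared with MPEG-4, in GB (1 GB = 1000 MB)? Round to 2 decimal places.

0.27 GB

48 min = 2880 s
Audio: 120 kbps = 0.120 Mbps.
MPEG-4: 2.620 Mbps × 2880 s = 7545.6 Mb = 0.943 GB.
HEVC: 1.860 Mbps × 2880 s = 5356.8 Mb = 0.670 GB.
Saving: 0.943 − 0.670 = 0.274 GB.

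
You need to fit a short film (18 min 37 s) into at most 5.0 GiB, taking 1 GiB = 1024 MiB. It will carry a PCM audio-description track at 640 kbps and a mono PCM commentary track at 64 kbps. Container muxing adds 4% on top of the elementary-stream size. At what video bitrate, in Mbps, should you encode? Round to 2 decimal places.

Budget: 5.0 GiB = 42949.7 Mb.
Stream payload after overhead: 42949.7 / 1.04 = 41297.8 Mb.
18 min 37 s = 1117 s
Total bitrate budget: 41297.8 Mb / 1117 s = 36.972 Mbps.
Audio total: 640 + 64 = 704 kbps = 0.704 Mbps.
Video: 36.972 − 0.704 = 36.268 Mbps.

36.27 Mbps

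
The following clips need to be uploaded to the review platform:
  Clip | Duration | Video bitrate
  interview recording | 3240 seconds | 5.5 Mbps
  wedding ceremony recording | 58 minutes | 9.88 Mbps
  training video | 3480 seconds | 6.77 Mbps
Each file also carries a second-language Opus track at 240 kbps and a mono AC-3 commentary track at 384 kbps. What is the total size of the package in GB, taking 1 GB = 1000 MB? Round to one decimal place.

Audio total: 240 + 384 = 624 kbps = 0.624 Mbps.
interview recording: 6.124 Mbps × 3240 s = 19841.8 Mb
wedding ceremony recording: 10.504 Mbps × 3480 s = 36553.9 Mb
training video: 7.394 Mbps × 3480 s = 25731.1 Mb
Total: 82126.8 Mb = 10265.9 MB.
= 10.27 GB.

10.3 GB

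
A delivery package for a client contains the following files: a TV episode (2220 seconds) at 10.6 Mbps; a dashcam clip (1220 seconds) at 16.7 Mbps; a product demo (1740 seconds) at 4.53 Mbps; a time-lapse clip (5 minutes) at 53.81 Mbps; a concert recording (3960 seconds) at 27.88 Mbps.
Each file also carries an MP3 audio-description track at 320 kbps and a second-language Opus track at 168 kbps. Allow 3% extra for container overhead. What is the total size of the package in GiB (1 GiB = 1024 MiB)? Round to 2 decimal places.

21.94 GiB

Audio total: 320 + 168 = 488 kbps = 0.488 Mbps.
TV episode: 11.088 Mbps × 2220 s × 1.03 = 25353.8 Mb
dashcam clip: 17.188 Mbps × 1220 s × 1.03 = 21598.4 Mb
product demo: 5.018 Mbps × 1740 s × 1.03 = 8993.3 Mb
time-lapse clip: 54.298 Mbps × 300 s × 1.03 = 16778.1 Mb
concert recording: 28.368 Mbps × 3960 s × 1.03 = 115707.4 Mb
Total: 188431.0 Mb = 23553.9 MB.
= 21.94 GiB.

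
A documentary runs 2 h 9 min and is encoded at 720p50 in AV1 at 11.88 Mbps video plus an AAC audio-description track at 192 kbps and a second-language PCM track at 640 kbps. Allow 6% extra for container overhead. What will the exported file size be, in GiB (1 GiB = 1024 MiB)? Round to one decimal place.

2 h 9 min = 129 min = 7740 s
Audio total: 192 + 640 = 832 kbps = 0.832 Mbps.
Total bitrate: 11.88 + 0.832 = 12.712 Mbps.
Stream data: 12.712 Mbps × 7740 s = 98390.9 Mb.
With 6% container overhead: ×1.06.
104,294 Mb = 13,036,791,600 bytes ÷ 1,073,741,824 = 12.14 GiB.

12.1 GiB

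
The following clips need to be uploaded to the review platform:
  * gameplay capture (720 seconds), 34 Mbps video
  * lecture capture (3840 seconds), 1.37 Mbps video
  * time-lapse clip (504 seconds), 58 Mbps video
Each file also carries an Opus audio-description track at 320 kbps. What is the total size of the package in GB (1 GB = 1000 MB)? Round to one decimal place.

Audio: 320 kbps = 0.320 Mbps.
gameplay capture: 34.320 Mbps × 720 s = 24710.4 Mb
lecture capture: 1.690 Mbps × 3840 s = 6489.6 Mb
time-lapse clip: 58.320 Mbps × 504 s = 29393.3 Mb
Total: 60593.3 Mb = 7574.2 MB.
= 7.574 GB.

7.6 GB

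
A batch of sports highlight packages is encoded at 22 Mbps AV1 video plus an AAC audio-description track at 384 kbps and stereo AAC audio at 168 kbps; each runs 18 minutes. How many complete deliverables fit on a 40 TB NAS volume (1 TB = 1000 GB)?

13138

18 min = 1080 s
Audio total: 384 + 168 = 552 kbps = 0.552 Mbps.
Total bitrate: 22.552 Mbps.
Per item: 22.552 Mbps × 1080 s = 24,356 Mb = 3,045 MB.
Capacity: 40 TB = 320,000,000 Mb; 13138.36 items → 13138 complete.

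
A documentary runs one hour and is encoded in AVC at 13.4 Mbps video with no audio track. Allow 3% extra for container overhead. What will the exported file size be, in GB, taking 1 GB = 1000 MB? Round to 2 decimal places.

1 h = 3600 s
Total bitrate: 13.4 Mbps.
Stream data: 13.400 Mbps × 3600 s = 48240.0 Mb.
With 3% container overhead: ×1.03.
49,687 Mb ÷ 8 = 6,211 MB → 6.211 GB.

6.21 GB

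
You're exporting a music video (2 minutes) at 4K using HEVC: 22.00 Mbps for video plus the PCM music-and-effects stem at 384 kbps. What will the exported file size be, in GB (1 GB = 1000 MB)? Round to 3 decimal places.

0.336 GB

2 min = 120 s
Audio: 384 kbps = 0.384 Mbps.
Total bitrate: 22.00 + 0.384 = 22.384 Mbps.
Stream data: 22.384 Mbps × 120 s = 2686.1 Mb.
2,686 Mb ÷ 8 = 335.8 MB → 0.3358 GB.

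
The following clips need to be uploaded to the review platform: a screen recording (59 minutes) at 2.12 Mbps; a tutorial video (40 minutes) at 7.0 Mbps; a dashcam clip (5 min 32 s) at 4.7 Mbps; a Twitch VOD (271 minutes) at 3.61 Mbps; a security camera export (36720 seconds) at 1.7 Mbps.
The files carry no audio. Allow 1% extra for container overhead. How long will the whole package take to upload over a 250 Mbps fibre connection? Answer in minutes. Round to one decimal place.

9.9 minutes

screen recording: 2.120 Mbps × 3540 s × 1.01 = 7579.8 Mb
tutorial video: 7.000 Mbps × 2400 s × 1.01 = 16968.0 Mb
dashcam clip: 4.700 Mbps × 332 s × 1.01 = 1576.0 Mb
Twitch VOD: 3.610 Mbps × 16260 s × 1.01 = 59285.6 Mb
security camera export: 1.700 Mbps × 36720 s × 1.01 = 63048.2 Mb
Total: 148457.7 Mb = 18557.2 MB.
At 250 Mbps: 148457.7 / 250 = 594 s ≈ 9.9 minutes.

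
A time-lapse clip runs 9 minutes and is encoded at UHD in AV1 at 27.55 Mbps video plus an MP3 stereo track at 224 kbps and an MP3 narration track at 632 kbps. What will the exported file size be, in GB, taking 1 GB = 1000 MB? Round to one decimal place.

9 min = 540 s
Audio total: 224 + 632 = 856 kbps = 0.856 Mbps.
Total bitrate: 27.55 + 0.856 = 28.406 Mbps.
Stream data: 28.406 Mbps × 540 s = 15339.2 Mb.
15,339 Mb ÷ 8 = 1,917 MB → 1.917 GB.

1.9 GB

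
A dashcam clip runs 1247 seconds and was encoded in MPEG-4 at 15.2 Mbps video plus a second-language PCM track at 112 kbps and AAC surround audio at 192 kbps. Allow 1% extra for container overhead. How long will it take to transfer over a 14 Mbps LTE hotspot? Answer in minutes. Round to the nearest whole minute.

Audio total: 112 + 192 = 304 kbps = 0.304 Mbps.
Total bitrate: 15.504 Mbps.
File: 15.504 Mbps × 1247 s = 19333.5 Mb.
With 1% container overhead: ×1.01. → 19526.8 Mb.
At 14 Mbps: 19526.8 / 14 = 1394.8 s ≈ 23.2 minutes.

23 minutes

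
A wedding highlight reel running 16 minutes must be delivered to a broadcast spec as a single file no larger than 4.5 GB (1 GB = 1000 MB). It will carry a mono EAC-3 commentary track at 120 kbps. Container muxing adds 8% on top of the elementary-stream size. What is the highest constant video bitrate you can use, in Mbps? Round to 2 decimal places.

34.60 Mbps

Budget: 4.5 GB = 36000.0 Mb.
Stream payload after overhead: 36000.0 / 1.08 = 33333.3 Mb.
16 min = 960 s
Total bitrate budget: 33333.3 Mb / 960 s = 34.722 Mbps.
Audio: 120 kbps = 0.120 Mbps.
Video: 34.722 − 0.120 = 34.602 Mbps.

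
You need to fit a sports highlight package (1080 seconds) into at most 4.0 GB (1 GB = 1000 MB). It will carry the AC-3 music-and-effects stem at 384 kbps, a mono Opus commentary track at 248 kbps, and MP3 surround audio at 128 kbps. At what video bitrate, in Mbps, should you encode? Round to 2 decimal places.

28.87 Mbps

Budget: 4.0 GB = 32000.0 Mb.
Total bitrate budget: 32000.0 Mb / 1080 s = 29.630 Mbps.
Audio total: 384 + 248 + 128 = 760 kbps = 0.760 Mbps.
Video: 29.630 − 0.760 = 28.870 Mbps.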